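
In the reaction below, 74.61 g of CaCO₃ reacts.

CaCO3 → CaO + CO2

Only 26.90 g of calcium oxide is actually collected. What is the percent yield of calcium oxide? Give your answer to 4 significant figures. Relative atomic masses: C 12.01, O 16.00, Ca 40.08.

M(CaCO3) = 40.08 + 12.01 + 3(16.00) = 100.09 g/mol.
M(CaO) = 40.08 + 16.00 = 56.08 g/mol.
n(CaCO3) = 74.610 g / 100.09 g/mol = 0.74543 mol.
From the equation the CaCO3:CaO mole ratio is 1:1, so n(CaO) = 0.74543 × 1/1 = 0.74543 mol.
Mass of CaO = 0.74543 mol × 56.08 g/mol = 41.804 g.
This is the theoretical yield. Percent yield = 26.90 g / 41.804 g × 100% = 64.348%.

64.35 %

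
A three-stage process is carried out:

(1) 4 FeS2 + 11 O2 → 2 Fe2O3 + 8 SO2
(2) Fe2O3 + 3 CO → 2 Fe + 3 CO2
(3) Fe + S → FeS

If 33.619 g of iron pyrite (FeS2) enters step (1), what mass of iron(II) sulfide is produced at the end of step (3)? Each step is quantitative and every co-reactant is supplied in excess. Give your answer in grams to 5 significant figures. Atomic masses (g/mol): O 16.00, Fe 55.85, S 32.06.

M(FeS2) = 55.85 + 2(32.06) = 119.97 g/mol.
M(FeS) = 55.85 + 32.06 = 87.91 g/mol.
n(FeS2) = 33.619 / 119.97 = 0.280228 mol.
Reaction (1): FeS2→Fe2O3 ratio 4:2 ⇒ n(Fe2O3) = 0.140114 mol.
Reaction (2): Fe2O3→Fe ratio 1:2 ⇒ n(Fe) = 0.280228 mol.
Reaction (3): Fe→FeS ratio 1:1 ⇒ n(FeS) = 0.280228 mol.
Mass of FeS = 0.280228 × 87.91 = 24.6349 g.

24.635 g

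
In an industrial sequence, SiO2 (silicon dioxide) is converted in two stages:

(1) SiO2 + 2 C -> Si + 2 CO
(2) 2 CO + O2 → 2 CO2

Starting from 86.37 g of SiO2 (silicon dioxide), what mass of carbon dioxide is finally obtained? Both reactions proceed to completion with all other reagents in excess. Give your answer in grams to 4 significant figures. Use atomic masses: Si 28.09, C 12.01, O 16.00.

126.5 g

M(SiO2) = 28.09 + 2(16.00) = 60.09 g/mol.
M(CO2) = 12.01 + 2(16.00) = 44.01 g/mol.
n(SiO2) = 86.370 / 60.09 = 1.4373 mol.
Step 1 gives a 1:2 ratio of SiO2 to CO, so n(CO) = 2.8747 mol.
In step 2 the CO:CO2 ratio is 2:2, so n(CO2) = 2.8747 mol.
Mass of CO2 = 2.8747 × 44.01 = 126.52 g.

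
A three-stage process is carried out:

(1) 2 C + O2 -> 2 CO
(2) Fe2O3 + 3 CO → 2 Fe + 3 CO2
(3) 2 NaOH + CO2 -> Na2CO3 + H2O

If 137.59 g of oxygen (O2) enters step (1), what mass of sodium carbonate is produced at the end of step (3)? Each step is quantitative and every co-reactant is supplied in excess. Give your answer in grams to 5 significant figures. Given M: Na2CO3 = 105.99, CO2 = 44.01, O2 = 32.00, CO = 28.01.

n(O2) = 137.59 / 32.00 = 4.29969 mol.
Reaction (1): O2→CO ratio 1:2 ⇒ n(CO) = 8.59938 mol.
Reaction (2): CO→CO2 ratio 3:3 ⇒ n(CO2) = 8.59938 mol.
Reaction (3): CO2→Na2CO3 ratio 1:1 ⇒ n(Na2CO3) = 8.59938 mol.
Mass of Na2CO3 = 8.59938 × 105.99 = 911.448 g.

911.45 g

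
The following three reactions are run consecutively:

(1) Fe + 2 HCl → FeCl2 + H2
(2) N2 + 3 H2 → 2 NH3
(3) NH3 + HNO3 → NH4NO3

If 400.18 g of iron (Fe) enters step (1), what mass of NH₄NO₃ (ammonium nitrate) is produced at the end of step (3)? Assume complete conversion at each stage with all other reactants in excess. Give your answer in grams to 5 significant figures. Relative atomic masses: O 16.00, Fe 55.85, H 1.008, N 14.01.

M(Fe) = 55.85 g/mol.
M(NH4NO3) = 2(14.01) + 4(1.008) + 3(16.00) = 80.052 g/mol.
n(Fe) = 400.18 / 55.85 = 7.16526 mol.
Reaction (1): Fe→H2 ratio 1:1 ⇒ n(H2) = 7.16526 mol.
Reaction (2): H2→NH3 ratio 3:2 ⇒ n(NH3) = 4.77684 mol.
Reaction (3): NH3→NH4NO3 ratio 1:1 ⇒ n(NH4NO3) = 4.77684 mol.
Mass of NH4NO3 = 4.77684 × 80.052 = 382.396 g.

382.40 g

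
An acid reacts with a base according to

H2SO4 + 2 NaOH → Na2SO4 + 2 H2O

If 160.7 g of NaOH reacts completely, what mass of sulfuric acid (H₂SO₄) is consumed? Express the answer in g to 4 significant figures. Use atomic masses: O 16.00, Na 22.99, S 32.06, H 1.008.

197.0 g

M(NaOH) = 22.99 + 16.00 + 1.008 = 39.998 g/mol.
M(H2SO4) = 2(1.008) + 32.06 + 4(16.00) = 98.076 g/mol.
n(NaOH) = 160.70 g / 39.998 g/mol = 4.0177 mol.
From the equation the NaOH:H2SO4 mole ratio is 2:1, so n(H2SO4) = 4.0177 × 1/2 = 2.0089 mol.
Mass of H2SO4 = 2.0089 mol × 98.076 g/mol = 197.02 g.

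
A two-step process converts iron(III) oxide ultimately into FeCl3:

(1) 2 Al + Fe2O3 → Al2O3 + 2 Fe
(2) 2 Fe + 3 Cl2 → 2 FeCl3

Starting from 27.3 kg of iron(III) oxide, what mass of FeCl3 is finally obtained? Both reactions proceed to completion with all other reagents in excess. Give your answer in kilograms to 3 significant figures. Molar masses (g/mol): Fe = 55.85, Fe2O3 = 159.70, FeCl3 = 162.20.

27.3 kg = 27300 g.
n(Fe2O3) = 27300 / 159.70 = 170.9 mol.
Step 1 gives a 1:2 ratio of Fe2O3 to Fe, so n(Fe) = 341.9 mol.
In step 2 the Fe:FeCl3 ratio is 2:2, so n(FeCl3) = 341.9 mol.
Mass of FeCl3 = 341.9 × 162.20 = 55450 g = 55.5 kg.

55.5 kg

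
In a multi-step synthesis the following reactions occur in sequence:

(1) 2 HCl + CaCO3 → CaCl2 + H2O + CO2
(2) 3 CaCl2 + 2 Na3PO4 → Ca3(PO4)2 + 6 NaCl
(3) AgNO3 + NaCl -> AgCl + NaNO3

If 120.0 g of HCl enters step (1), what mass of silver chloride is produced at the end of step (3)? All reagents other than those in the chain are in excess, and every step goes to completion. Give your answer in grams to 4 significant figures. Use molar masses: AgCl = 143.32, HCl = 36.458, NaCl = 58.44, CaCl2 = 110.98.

471.7 g

n(HCl) = 120.0 / 36.458 = 3.2915 mol.
Reaction (1): HCl→CaCl2 ratio 2:1 ⇒ n(CaCl2) = 1.6457 mol.
Reaction (2): CaCl2→NaCl ratio 3:6 ⇒ n(NaCl) = 3.2915 mol.
Reaction (3): NaCl→AgCl ratio 1:1 ⇒ n(AgCl) = 3.2915 mol.
Mass of AgCl = 3.2915 × 143.32 = 471.73 g.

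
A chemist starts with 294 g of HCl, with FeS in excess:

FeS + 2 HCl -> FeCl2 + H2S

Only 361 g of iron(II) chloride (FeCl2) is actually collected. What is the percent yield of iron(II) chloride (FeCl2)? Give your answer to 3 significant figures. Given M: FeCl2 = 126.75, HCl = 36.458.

70.6 %

n(HCl) = 294.0 g / 36.458 g/mol = 8.064 mol.
From the equation the HCl:FeCl2 mole ratio is 2:1, so n(FeCl2) = 8.064 × 1/2 = 4.032 mol.
Mass of FeCl2 = 4.032 mol × 126.75 g/mol = 511.1 g.
This is the theoretical yield. Percent yield = 361 g / 511.1 g × 100% = 70.64%.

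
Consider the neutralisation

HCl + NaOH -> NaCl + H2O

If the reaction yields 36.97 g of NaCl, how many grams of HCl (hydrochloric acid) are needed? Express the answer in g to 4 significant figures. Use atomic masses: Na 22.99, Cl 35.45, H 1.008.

M(NaCl) = 22.99 + 35.45 = 58.44 g/mol.
M(HCl) = 1.008 + 35.45 = 36.458 g/mol.
n(NaCl) = 36.970 g / 58.44 g/mol = 0.63261 mol.
From the equation the NaCl:HCl mole ratio is 1:1, so n(HCl) = 0.63261 × 1/1 = 0.63261 mol.
Mass of HCl = 0.63261 mol × 36.458 g/mol = 23.064 g.

23.06 g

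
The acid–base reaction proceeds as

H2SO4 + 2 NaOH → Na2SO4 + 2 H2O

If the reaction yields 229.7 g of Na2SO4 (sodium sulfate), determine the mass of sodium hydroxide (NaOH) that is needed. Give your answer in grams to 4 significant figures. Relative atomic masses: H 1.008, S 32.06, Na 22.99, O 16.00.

129.4 g

M(Na2SO4) = 2(22.99) + 32.06 + 4(16.00) = 142.04 g/mol.
M(NaOH) = 22.99 + 16.00 + 1.008 = 39.998 g/mol.
n(Na2SO4) = 229.70 g / 142.04 g/mol = 1.6172 mol.
From the equation the Na2SO4:NaOH mole ratio is 1:2, so n(NaOH) = 1.6172 × 2/1 = 3.2343 mol.
Mass of NaOH = 3.2343 mol × 39.998 g/mol = 129.37 g.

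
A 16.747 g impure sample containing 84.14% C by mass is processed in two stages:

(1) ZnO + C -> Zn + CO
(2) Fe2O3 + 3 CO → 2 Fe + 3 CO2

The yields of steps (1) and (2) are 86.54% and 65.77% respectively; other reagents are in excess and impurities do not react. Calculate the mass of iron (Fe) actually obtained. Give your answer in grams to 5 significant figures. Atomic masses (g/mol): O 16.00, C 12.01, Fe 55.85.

Pure C = 16.747 × 0.8414 = 14.0909 g.
M(C) = 12.01 g/mol.
M(Fe) = 55.85 g/mol.
n(C) = 14.0909 / 12.01 = 1.17327 mol.
Step 1 (C:CO = 1:1): theoretical n(CO) = 1.17327 mol; at 86.54% yield, n(CO) = 1.01534 mol.
Step 2 (CO:Fe = 3:2): theoretical n(Fe) = 0.676896 mol, so theoretical mass = 0.676896 × 55.85 = 37.8047 g.
At 65.77% yield, actual mass of Fe = 37.8047 × 0.6577 = 24.8641 g.

24.864 g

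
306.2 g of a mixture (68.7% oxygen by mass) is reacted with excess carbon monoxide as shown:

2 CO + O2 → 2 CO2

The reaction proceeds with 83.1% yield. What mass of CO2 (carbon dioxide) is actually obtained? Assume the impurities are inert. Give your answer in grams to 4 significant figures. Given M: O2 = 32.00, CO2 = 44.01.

Pure O2 available = 306.2 g × 0.687 = 210.36 g.
n(O2) = 210.36 g / 32.00 g/mol = 6.5737 mol.
From the equation the O2:CO2 mole ratio is 1:2, so n(CO2) = 6.5737 × 2/1 = 13.147 mol.
Mass of CO2 = 13.147 mol × 44.01 g/mol = 578.62 g.
Actual mass collected = 578.62 g × 0.831 = 480.83 g.

480.8 g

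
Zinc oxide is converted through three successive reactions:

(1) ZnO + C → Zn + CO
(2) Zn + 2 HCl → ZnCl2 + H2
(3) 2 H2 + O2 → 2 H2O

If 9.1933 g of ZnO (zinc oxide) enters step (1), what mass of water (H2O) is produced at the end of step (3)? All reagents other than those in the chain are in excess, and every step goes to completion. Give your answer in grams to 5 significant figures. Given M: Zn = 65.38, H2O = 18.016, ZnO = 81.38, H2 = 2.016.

2.0352 g

n(ZnO) = 9.1933 / 81.38 = 0.112968 mol.
Reaction (1): ZnO→Zn ratio 1:1 ⇒ n(Zn) = 0.112968 mol.
Reaction (2): Zn→H2 ratio 1:1 ⇒ n(H2) = 0.112968 mol.
Reaction (3): H2→H2O ratio 2:2 ⇒ n(H2O) = 0.112968 mol.
Mass of H2O = 0.112968 × 18.016 = 2.03522 g.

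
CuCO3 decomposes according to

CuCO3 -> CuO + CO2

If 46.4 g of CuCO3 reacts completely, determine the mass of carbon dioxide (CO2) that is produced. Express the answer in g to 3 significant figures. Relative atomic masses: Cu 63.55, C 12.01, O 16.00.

M(CuCO3) = 63.55 + 12.01 + 3(16.00) = 123.56 g/mol.
M(CO2) = 12.01 + 2(16.00) = 44.01 g/mol.
n(CuCO3) = 46.40 g / 123.56 g/mol = 0.3755 mol.
From the equation the CuCO3:CO2 mole ratio is 1:1, so n(CO2) = 0.3755 × 1/1 = 0.3755 mol.
Mass of CO2 = 0.3755 mol × 44.01 g/mol = 16.53 g.

16.5 g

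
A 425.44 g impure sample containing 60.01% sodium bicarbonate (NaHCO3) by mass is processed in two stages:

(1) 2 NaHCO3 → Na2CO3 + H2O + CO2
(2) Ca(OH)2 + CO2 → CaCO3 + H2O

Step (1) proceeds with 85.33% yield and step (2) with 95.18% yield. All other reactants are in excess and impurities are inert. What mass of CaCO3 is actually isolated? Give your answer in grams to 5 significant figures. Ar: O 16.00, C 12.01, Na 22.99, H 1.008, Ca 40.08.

Pure NaHCO3 = 425.44 × 0.6001 = 255.307 g.
M(NaHCO3) = 22.99 + 1.008 + 12.01 + 3(16.00) = 84.008 g/mol.
M(CaCO3) = 40.08 + 12.01 + 3(16.00) = 100.09 g/mol.
n(NaHCO3) = 255.307 / 84.008 = 3.03907 mol.
Step 1 (NaHCO3:CO2 = 2:1): theoretical n(CO2) = 1.51954 mol; at 85.33% yield, n(CO2) = 1.29662 mol.
Step 2 (CO2:CaCO3 = 1:1): theoretical n(CaCO3) = 1.29662 mol, so theoretical mass = 1.29662 × 100.09 = 129.779 g.
At 95.18% yield, actual mass of CaCO3 = 129.779 × 0.9518 = 123.523 g.

123.52 g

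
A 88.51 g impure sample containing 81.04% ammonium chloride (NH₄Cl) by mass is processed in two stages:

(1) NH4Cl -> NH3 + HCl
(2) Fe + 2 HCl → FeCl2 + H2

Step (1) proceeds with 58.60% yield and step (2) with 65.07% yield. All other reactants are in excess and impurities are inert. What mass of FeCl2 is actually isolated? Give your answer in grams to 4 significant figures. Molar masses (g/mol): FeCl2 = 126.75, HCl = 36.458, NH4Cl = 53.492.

32.40 g

Pure NH4Cl = 88.51 × 0.8104 = 71.729 g.
n(NH4Cl) = 71.729 / 53.492 = 1.3409 mol.
Step 1 (NH4Cl:HCl = 1:1): theoretical n(HCl) = 1.3409 mol; at 58.60% yield, n(HCl) = 0.78578 mol.
Step 2 (HCl:FeCl2 = 2:1): theoretical n(FeCl2) = 0.39289 mol, so theoretical mass = 0.39289 × 126.75 = 49.799 g.
At 65.07% yield, actual mass of FeCl2 = 49.799 × 0.6507 = 32.404 g.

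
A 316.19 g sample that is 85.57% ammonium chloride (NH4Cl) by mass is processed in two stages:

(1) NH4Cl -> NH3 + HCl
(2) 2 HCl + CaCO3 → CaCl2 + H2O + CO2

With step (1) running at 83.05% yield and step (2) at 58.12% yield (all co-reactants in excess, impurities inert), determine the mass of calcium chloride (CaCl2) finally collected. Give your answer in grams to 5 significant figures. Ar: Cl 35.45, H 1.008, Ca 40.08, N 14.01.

Pure NH4Cl = 316.19 × 0.8557 = 270.564 g.
M(NH4Cl) = 14.01 + 4(1.008) + 35.45 = 53.492 g/mol.
M(CaCl2) = 40.08 + 2(35.45) = 110.98 g/mol.
n(NH4Cl) = 270.564 / 53.492 = 5.05802 mol.
Step 1 (NH4Cl:HCl = 1:1): theoretical n(HCl) = 5.05802 mol; at 83.05% yield, n(HCl) = 4.20069 mol.
Step 2 (HCl:CaCl2 = 2:1): theoretical n(CaCl2) = 2.10034 mol, so theoretical mass = 2.10034 × 110.98 = 233.096 g.
At 58.12% yield, actual mass of CaCl2 = 233.096 × 0.5812 = 135.476 g.

135.48 g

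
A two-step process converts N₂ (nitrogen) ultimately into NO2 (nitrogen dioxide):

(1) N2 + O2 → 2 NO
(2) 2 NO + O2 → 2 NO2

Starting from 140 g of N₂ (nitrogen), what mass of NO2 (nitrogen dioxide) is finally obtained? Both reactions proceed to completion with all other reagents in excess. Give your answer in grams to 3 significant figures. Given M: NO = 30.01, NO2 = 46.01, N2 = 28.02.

n(N2) = 140.0 / 28.02 = 4.996 mol.
Step 1 gives a 1:2 ratio of N2 to NO, so n(NO) = 9.993 mol.
In step 2 the NO:NO2 ratio is 2:2, so n(NO2) = 9.993 mol.
Mass of NO2 = 9.993 × 46.01 = 459.8 g.

460 g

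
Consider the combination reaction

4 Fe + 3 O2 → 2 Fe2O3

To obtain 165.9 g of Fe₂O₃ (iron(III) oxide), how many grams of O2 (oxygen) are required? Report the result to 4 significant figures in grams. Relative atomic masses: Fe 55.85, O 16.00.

M(Fe2O3) = 2(55.85) + 3(16.00) = 159.70 g/mol.
M(O2) = 2(16.00) = 32.00 g/mol.
n(Fe2O3) = 165.90 g / 159.70 g/mol = 1.0388 mol.
From the equation the Fe2O3:O2 mole ratio is 2:3, so n(O2) = 1.0388 × 3/2 = 1.5582 mol.
Mass of O2 = 1.5582 mol × 32.00 g/mol = 49.863 g.

49.86 g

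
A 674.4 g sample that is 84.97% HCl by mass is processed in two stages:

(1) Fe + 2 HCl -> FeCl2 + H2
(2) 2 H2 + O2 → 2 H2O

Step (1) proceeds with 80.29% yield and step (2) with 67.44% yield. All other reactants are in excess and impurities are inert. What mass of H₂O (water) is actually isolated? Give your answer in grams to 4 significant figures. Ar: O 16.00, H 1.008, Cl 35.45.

Pure HCl = 674.4 × 0.8497 = 573.04 g.
M(HCl) = 1.008 + 35.45 = 36.458 g/mol.
M(H2O) = 2(1.008) + 16.00 = 18.016 g/mol.
n(HCl) = 573.04 / 36.458 = 15.718 mol.
Step 1 (HCl:H2 = 2:1): theoretical n(H2) = 7.8589 mol; at 80.29% yield, n(H2) = 6.3099 mol.
Step 2 (H2:H2O = 2:2): theoretical n(H2O) = 6.3099 mol, so theoretical mass = 6.3099 × 18.016 = 113.68 g.
At 67.44% yield, actual mass of H2O = 113.68 × 0.6744 = 76.665 g.

76.67 g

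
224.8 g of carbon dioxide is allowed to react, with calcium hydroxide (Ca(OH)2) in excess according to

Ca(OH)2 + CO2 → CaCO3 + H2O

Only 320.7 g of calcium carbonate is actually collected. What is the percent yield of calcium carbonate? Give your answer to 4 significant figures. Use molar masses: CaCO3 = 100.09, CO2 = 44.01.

62.73 %

n(CO2) = 224.80 g / 44.01 g/mol = 5.1079 mol.
From the equation the CO2:CaCO3 mole ratio is 1:1, so n(CaCO3) = 5.1079 × 1/1 = 5.1079 mol.
Mass of CaCO3 = 5.1079 mol × 100.09 g/mol = 511.25 g.
This is the theoretical yield. Percent yield = 320.7 g / 511.25 g × 100% = 62.728%.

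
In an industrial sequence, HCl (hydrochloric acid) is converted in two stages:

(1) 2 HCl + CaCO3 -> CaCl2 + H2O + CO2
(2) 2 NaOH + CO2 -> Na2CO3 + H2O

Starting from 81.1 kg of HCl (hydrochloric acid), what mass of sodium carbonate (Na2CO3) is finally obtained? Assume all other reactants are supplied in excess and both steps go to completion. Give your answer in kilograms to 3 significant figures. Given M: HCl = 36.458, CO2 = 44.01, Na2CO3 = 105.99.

81.1 kg = 81100 g.
n(HCl) = 81100 / 36.458 = 2224 mol.
Step 1 gives a 2:1 ratio of HCl to CO2, so n(CO2) = 1112 mol.
In step 2 the CO2:Na2CO3 ratio is 1:1, so n(Na2CO3) = 1112 mol.
Mass of Na2CO3 = 1112 × 105.99 = 117900 g = 118 kg.

118 kg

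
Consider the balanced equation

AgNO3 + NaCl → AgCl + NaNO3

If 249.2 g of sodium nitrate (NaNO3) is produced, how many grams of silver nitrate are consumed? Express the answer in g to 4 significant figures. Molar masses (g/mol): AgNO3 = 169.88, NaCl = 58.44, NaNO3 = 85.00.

498.0 g

n(NaNO3) = 249.20 g / 85.00 g/mol = 2.9318 mol.
From the equation the NaNO3:AgNO3 mole ratio is 1:1, so n(AgNO3) = 2.9318 × 1/1 = 2.9318 mol.
Mass of AgNO3 = 2.9318 mol × 169.88 g/mol = 498.05 g.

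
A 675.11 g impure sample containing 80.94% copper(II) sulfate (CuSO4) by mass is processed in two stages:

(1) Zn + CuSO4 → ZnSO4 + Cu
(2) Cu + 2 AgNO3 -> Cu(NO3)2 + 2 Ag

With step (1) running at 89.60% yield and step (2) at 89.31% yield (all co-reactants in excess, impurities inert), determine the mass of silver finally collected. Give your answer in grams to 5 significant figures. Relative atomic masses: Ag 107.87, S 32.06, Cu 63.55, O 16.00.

Pure CuSO4 = 675.11 × 0.8094 = 546.434 g.
M(CuSO4) = 63.55 + 32.06 + 4(16.00) = 159.61 g/mol.
M(Ag) = 107.87 g/mol.
n(CuSO4) = 546.434 / 159.61 = 3.42356 mol.
Step 1 (CuSO4:Cu = 1:1): theoretical n(Cu) = 3.42356 mol; at 89.60% yield, n(Cu) = 3.06751 mol.
Step 2 (Cu:Ag = 1:2): theoretical n(Ag) = 6.13502 mol, so theoretical mass = 6.13502 × 107.87 = 661.784 g.
At 89.31% yield, actual mass of Ag = 661.784 × 0.8931 = 591.039 g.

591.04 g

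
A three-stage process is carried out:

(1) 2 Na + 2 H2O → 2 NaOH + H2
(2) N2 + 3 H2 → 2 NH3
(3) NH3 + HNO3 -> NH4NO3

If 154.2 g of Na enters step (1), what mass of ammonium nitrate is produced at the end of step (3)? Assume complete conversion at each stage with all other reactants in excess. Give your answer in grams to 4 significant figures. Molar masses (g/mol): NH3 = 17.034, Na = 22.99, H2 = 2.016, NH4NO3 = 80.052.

179.0 g

n(Na) = 154.2 / 22.99 = 6.7073 mol.
Reaction (1): Na→H2 ratio 2:1 ⇒ n(H2) = 3.3536 mol.
Reaction (2): H2→NH3 ratio 3:2 ⇒ n(NH3) = 2.2358 mol.
Reaction (3): NH3→NH4NO3 ratio 1:1 ⇒ n(NH4NO3) = 2.2358 mol.
Mass of NH4NO3 = 2.2358 × 80.052 = 178.98 g.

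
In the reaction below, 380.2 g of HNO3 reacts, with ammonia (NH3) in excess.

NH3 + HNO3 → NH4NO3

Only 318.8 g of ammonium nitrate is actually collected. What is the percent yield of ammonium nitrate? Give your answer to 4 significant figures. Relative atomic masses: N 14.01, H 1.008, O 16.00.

66.01 %

M(HNO3) = 1.008 + 14.01 + 3(16.00) = 63.018 g/mol.
M(NH4NO3) = 2(14.01) + 4(1.008) + 3(16.00) = 80.052 g/mol.
n(HNO3) = 380.20 g / 63.018 g/mol = 6.0332 mol.
From the equation the HNO3:NH4NO3 mole ratio is 1:1, so n(NH4NO3) = 6.0332 × 1/1 = 6.0332 mol.
Mass of NH4NO3 = 6.0332 mol × 80.052 g/mol = 482.97 g.
This is the theoretical yield. Percent yield = 318.8 g / 482.97 g × 100% = 66.008%.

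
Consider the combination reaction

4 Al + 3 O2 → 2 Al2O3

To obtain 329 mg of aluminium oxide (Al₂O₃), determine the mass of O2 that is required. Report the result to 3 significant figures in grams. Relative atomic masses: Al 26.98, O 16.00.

M(Al2O3) = 2(26.98) + 3(16.00) = 101.96 g/mol.
M(O2) = 2(16.00) = 32.00 g/mol.
Convert: 329 mg = 0.3290 g.
n(Al2O3) = 0.3290 g / 101.96 g/mol = 0.003227 mol.
From the equation the Al2O3:O2 mole ratio is 2:3, so n(O2) = 0.003227 × 3/2 = 0.004840 mol.
Mass of O2 = 0.004840 mol × 32.00 g/mol = 0.1549 g.

0.155 g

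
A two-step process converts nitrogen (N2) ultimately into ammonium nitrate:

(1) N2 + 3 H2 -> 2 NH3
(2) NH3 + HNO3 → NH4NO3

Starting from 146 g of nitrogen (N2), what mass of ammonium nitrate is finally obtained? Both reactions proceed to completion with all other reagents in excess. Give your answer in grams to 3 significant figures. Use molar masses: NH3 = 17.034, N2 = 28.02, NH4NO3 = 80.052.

834 g

n(N2) = 146.0 / 28.02 = 5.211 mol.
Step 1 gives a 1:2 ratio of N2 to NH3, so n(NH3) = 10.42 mol.
In step 2 the NH3:NH4NO3 ratio is 1:1, so n(NH4NO3) = 10.42 mol.
Mass of NH4NO3 = 10.42 × 80.052 = 834.2 g.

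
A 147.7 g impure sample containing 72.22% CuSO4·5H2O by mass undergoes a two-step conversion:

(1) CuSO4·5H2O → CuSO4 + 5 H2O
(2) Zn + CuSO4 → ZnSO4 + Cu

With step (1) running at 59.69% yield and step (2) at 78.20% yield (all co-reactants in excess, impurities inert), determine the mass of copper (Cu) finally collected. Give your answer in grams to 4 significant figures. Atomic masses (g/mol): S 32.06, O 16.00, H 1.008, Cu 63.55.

Pure CuSO4·5H2O = 147.7 × 0.7222 = 106.67 g.
M(CuSO4·5H2O) = 63.55 + 32.06 + 9(16.00) + 10(1.008) = 249.69 g/mol.
M(Cu) = 63.55 g/mol.
n(CuSO4·5H2O) = 106.67 / 249.69 = 0.42721 mol.
Step 1 (CuSO4·5H2O:CuSO4 = 1:1): theoretical n(CuSO4) = 0.42721 mol; at 59.69% yield, n(CuSO4) = 0.25500 mol.
Step 2 (CuSO4:Cu = 1:1): theoretical n(Cu) = 0.25500 mol, so theoretical mass = 0.25500 × 63.55 = 16.205 g.
At 78.20% yield, actual mass of Cu = 16.205 × 0.7820 = 12.672 g.

12.67 g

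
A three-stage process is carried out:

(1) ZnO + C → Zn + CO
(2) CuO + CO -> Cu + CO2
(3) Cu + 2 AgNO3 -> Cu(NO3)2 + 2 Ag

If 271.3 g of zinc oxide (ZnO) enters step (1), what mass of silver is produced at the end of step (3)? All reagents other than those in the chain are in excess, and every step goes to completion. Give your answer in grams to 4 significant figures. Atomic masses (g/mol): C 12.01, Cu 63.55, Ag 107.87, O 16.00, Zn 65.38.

M(ZnO) = 65.38 + 16.00 = 81.38 g/mol.
M(Ag) = 107.87 g/mol.
n(ZnO) = 271.3 / 81.38 = 3.3337 mol.
Reaction (1): ZnO→CO ratio 1:1 ⇒ n(CO) = 3.3337 mol.
Reaction (2): CO→Cu ratio 1:1 ⇒ n(Cu) = 3.3337 mol.
Reaction (3): Cu→Ag ratio 1:2 ⇒ n(Ag) = 6.6675 mol.
Mass of Ag = 6.6675 × 107.87 = 719.22 g.

719.2 g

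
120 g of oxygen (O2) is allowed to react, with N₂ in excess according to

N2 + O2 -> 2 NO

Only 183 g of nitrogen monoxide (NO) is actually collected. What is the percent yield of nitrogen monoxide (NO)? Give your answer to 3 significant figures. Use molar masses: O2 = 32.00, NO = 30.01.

81.3 %

n(O2) = 120.0 g / 32.00 g/mol = 3.750 mol.
From the equation the O2:NO mole ratio is 1:2, so n(NO) = 3.750 × 2/1 = 7.500 mol.
Mass of NO = 7.500 mol × 30.01 g/mol = 225.1 g.
This is the theoretical yield. Percent yield = 183 g / 225.1 g × 100% = 81.31%.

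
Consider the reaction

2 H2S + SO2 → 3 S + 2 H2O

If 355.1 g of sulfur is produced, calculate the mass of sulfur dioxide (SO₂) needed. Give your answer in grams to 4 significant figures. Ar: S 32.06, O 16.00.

236.5 g

M(S) = 32.06 g/mol.
M(SO2) = 32.06 + 2(16.00) = 64.06 g/mol.
n(S) = 355.10 g / 32.06 g/mol = 11.076 mol.
From the equation the S:SO2 mole ratio is 3:1, so n(SO2) = 11.076 × 1/3 = 3.6920 mol.
Mass of SO2 = 3.6920 mol × 64.06 g/mol = 236.51 g.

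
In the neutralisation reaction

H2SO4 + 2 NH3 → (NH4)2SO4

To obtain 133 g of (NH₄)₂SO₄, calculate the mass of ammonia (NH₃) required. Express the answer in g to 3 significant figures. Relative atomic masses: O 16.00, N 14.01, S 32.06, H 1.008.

M((NH4)2SO4) = 2(14.01) + 8(1.008) + 32.06 + 4(16.00) = 132.144 g/mol.
M(NH3) = 14.01 + 3(1.008) = 17.034 g/mol.
n((NH4)2SO4) = 133.0 g / 132.144 g/mol = 1.006 mol.
From the equation the (NH4)2SO4:NH3 mole ratio is 1:2, so n(NH3) = 1.006 × 2/1 = 2.013 mol.
Mass of NH3 = 2.013 mol × 17.034 g/mol = 34.29 g.

34.3 g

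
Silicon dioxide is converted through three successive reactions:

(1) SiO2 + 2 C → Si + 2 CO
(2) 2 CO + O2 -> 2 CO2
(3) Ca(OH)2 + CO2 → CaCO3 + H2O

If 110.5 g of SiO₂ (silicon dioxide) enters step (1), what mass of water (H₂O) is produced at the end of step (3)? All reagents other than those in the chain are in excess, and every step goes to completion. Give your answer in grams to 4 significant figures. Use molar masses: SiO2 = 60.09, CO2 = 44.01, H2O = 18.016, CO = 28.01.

66.26 g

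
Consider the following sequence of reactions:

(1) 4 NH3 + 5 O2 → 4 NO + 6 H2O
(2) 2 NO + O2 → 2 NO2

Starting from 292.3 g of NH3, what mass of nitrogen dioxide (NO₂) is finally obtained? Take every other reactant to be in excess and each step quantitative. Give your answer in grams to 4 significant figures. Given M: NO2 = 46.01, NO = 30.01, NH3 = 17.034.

789.5 g

n(NH3) = 292.30 / 17.034 = 17.160 mol.
Step 1 gives a 4:4 ratio of NH3 to NO, so n(NO) = 17.160 mol.
In step 2 the NO:NO2 ratio is 2:2, so n(NO2) = 17.160 mol.
Mass of NO2 = 17.160 × 46.01 = 789.52 g.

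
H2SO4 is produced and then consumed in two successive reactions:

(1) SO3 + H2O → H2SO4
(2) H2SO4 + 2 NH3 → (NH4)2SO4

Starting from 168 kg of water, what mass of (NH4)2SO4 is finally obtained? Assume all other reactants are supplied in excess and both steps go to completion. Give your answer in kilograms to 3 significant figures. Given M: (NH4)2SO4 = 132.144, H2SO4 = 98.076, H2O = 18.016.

168 kg = 168000 g.
n(H2O) = 168000 / 18.016 = 9325 mol.
Step 1 gives a 1:1 ratio of H2O to H2SO4, so n(H2SO4) = 9325 mol.
In step 2 the H2SO4:(NH4)2SO4 ratio is 1:1, so n((NH4)2SO4) = 9325 mol.
Mass of (NH4)2SO4 = 9325 × 132.144 = 1.232 × 10^6 g = 1230 kg.

1230 kg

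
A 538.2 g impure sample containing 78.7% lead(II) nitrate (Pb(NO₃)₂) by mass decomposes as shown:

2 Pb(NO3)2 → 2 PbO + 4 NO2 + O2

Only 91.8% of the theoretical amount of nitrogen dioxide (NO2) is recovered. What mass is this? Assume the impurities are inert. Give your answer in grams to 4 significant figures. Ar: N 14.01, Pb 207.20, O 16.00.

Pure Pb(NO3)2 available = 538.2 g × 0.787 = 423.56 g.
M(Pb(NO3)2) = 207.20 + 2(14.01) + 6(16.00) = 331.22 g/mol.
M(NO2) = 14.01 + 2(16.00) = 46.01 g/mol.
n(Pb(NO3)2) = 423.56 g / 331.22 g/mol = 1.2788 mol.
From the equation the Pb(NO3)2:NO2 mole ratio is 2:4, so n(NO2) = 1.2788 × 4/2 = 2.5576 mol.
Mass of NO2 = 2.5576 mol × 46.01 g/mol = 117.67 g.
Actual mass collected = 117.67 g × 0.918 = 108.03 g.

108.0 g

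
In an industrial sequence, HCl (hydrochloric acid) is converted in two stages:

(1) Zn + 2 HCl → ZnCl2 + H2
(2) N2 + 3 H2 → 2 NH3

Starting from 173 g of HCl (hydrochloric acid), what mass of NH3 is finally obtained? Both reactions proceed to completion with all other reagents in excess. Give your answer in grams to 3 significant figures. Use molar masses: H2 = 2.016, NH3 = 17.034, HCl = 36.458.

n(HCl) = 173.0 / 36.458 = 4.745 mol.
Step 1 gives a 2:1 ratio of HCl to H2, so n(H2) = 2.373 mol.
In step 2 the H2:NH3 ratio is 3:2, so n(NH3) = 1.582 mol.
Mass of NH3 = 1.582 × 17.034 = 26.94 g.

26.9 g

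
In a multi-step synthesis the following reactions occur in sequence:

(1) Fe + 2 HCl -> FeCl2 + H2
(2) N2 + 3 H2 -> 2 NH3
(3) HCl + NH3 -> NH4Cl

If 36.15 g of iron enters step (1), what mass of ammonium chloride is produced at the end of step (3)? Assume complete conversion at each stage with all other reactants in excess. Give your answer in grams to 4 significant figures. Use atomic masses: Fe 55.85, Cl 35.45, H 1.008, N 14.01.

M(Fe) = 55.85 g/mol.
M(NH4Cl) = 14.01 + 4(1.008) + 35.45 = 53.492 g/mol.
n(Fe) = 36.15 / 55.85 = 0.64727 mol.
Reaction (1): Fe→H2 ratio 1:1 ⇒ n(H2) = 0.64727 mol.
Reaction (2): H2→NH3 ratio 3:2 ⇒ n(NH3) = 0.43151 mol.
Reaction (3): NH3→NH4Cl ratio 1:1 ⇒ n(NH4Cl) = 0.43151 mol.
Mass of NH4Cl = 0.43151 × 53.492 = 23.082 g.

23.08 g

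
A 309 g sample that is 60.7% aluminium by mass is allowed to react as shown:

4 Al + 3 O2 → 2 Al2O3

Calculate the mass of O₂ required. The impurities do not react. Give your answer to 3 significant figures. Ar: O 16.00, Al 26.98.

167 g

Mass of pure Al = 309 g × 0.607 = 187.6 g.
M(Al) = 26.98 g/mol.
M(O2) = 2(16.00) = 32.00 g/mol.
n(Al) = 187.6 g / 26.98 g/mol = 6.952 mol.
From the equation the Al:O2 mole ratio is 4:3, so n(O2) = 6.952 × 3/4 = 5.214 mol.
Mass of O2 = 5.214 mol × 32.00 g/mol = 166.8 g.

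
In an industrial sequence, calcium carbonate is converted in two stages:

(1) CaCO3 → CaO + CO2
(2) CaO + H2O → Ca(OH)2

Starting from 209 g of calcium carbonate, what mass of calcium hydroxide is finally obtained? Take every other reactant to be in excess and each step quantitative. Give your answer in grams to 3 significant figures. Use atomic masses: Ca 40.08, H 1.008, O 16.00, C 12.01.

155 g

M(CaCO3) = 40.08 + 12.01 + 3(16.00) = 100.09 g/mol.
M(Ca(OH)2) = 40.08 + 2(16.00) + 2(1.008) = 74.096 g/mol.
n(CaCO3) = 209.0 / 100.09 = 2.088 mol.
Step 1 gives a 1:1 ratio of CaCO3 to CaO, so n(CaO) = 2.088 mol.
In step 2 the CaO:Ca(OH)2 ratio is 1:1, so n(Ca(OH)2) = 2.088 mol.
Mass of Ca(OH)2 = 2.088 × 74.096 = 154.7 g.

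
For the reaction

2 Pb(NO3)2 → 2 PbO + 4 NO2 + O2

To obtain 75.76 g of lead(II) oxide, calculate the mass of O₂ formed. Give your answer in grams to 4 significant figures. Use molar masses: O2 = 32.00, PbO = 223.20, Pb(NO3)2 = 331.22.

5.431 g

n(PbO) = 75.760 g / 223.20 g/mol = 0.33943 mol.
From the equation the PbO:O2 mole ratio is 2:1, so n(O2) = 0.33943 × 1/2 = 0.16971 mol.
Mass of O2 = 0.16971 mol × 32.00 g/mol = 5.4308 g.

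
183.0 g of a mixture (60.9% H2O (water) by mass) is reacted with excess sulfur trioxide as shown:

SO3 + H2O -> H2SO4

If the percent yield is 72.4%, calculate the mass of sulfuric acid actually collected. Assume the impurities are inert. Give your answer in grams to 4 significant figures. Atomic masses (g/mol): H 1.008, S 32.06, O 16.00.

439.2 g

Pure H2O available = 183.0 g × 0.609 = 111.45 g.
M(H2O) = 2(1.008) + 16.00 = 18.016 g/mol.
M(H2SO4) = 2(1.008) + 32.06 + 4(16.00) = 98.076 g/mol.
n(H2O) = 111.45 g / 18.016 g/mol = 6.1860 mol.
From the equation the H2O:H2SO4 mole ratio is 1:1, so n(H2SO4) = 6.1860 × 1/1 = 6.1860 mol.
Mass of H2SO4 = 6.1860 mol × 98.076 g/mol = 606.70 g.
Actual mass collected = 606.70 g × 0.724 = 439.25 g.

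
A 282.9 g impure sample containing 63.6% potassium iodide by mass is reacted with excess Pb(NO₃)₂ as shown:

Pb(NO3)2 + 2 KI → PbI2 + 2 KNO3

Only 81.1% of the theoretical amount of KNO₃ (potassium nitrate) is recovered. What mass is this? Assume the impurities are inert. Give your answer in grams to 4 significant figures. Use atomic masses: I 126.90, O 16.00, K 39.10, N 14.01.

Pure KI available = 282.9 g × 0.636 = 179.92 g.
M(KI) = 39.10 + 126.90 = 166.00 g/mol.
M(KNO3) = 39.10 + 14.01 + 3(16.00) = 101.11 g/mol.
n(KI) = 179.92 g / 166.00 g/mol = 1.0839 mol.
From the equation the KI:KNO3 mole ratio is 2:2, so n(KNO3) = 1.0839 × 2/2 = 1.0839 mol.
Mass of KNO3 = 1.0839 mol × 101.11 g/mol = 109.59 g.
Actual mass collected = 109.59 g × 0.811 = 88.879 g.

88.88 g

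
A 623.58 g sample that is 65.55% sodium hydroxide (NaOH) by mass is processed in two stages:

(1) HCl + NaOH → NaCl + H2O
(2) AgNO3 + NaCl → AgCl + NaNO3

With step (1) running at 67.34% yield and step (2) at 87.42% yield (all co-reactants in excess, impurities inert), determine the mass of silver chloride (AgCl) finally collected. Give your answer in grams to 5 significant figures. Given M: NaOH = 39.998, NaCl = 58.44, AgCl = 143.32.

862.22 g

Pure NaOH = 623.58 × 0.6555 = 408.757 g.
n(NaOH) = 408.757 / 39.998 = 10.2194 mol.
Step 1 (NaOH:NaCl = 1:1): theoretical n(NaCl) = 10.2194 mol; at 67.34% yield, n(NaCl) = 6.88176 mol.
Step 2 (NaCl:AgCl = 1:1): theoretical n(AgCl) = 6.88176 mol, so theoretical mass = 6.88176 × 143.32 = 986.294 g.
At 87.42% yield, actual mass of AgCl = 986.294 × 0.8742 = 862.218 g.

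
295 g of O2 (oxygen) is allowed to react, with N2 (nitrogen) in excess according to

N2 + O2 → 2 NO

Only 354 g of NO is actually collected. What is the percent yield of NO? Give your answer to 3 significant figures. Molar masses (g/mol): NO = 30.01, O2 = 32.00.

64.0 %

n(O2) = 295.0 g / 32.00 g/mol = 9.219 mol.
From the equation the O2:NO mole ratio is 1:2, so n(NO) = 9.219 × 2/1 = 18.44 mol.
Mass of NO = 18.44 mol × 30.01 g/mol = 553.3 g.
This is the theoretical yield. Percent yield = 354 g / 553.3 g × 100% = 63.98%.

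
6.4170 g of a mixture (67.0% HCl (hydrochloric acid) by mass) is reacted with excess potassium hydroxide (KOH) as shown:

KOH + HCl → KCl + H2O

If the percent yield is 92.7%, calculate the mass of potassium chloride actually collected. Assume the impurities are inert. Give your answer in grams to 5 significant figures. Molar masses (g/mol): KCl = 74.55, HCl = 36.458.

8.1497 g

Pure HCl available = 6.4170 g × 0.670 = 4.29939 g.
n(HCl) = 4.29939 g / 36.458 g/mol = 0.117927 mol.
From the equation the HCl:KCl mole ratio is 1:1, so n(KCl) = 0.117927 × 1/1 = 0.117927 mol.
Mass of KCl = 0.117927 mol × 74.55 g/mol = 8.79147 g.
Actual mass collected = 8.79147 g × 0.927 = 8.14970 g.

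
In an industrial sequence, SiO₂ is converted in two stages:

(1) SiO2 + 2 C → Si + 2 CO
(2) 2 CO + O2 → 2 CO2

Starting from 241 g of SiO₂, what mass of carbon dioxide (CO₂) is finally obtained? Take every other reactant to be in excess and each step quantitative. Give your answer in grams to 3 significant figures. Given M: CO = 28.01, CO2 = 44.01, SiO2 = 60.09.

353 g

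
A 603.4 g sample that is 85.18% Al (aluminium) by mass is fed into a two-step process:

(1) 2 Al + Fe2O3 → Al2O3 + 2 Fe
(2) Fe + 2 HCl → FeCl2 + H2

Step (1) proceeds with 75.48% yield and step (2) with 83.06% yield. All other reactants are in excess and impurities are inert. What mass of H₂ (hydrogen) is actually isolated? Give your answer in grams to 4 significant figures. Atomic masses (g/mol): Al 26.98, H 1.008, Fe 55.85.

Pure Al = 603.4 × 0.8518 = 513.98 g.
M(Al) = 26.98 g/mol.
M(H2) = 2(1.008) = 2.016 g/mol.
n(Al) = 513.98 / 26.98 = 19.050 mol.
Step 1 (Al:Fe = 2:2): theoretical n(Fe) = 19.050 mol; at 75.48% yield, n(Fe) = 14.379 mol.
Step 2 (Fe:H2 = 1:1): theoretical n(H2) = 14.379 mol, so theoretical mass = 14.379 × 2.016 = 28.988 g.
At 83.06% yield, actual mass of H2 = 28.988 × 0.8306 = 24.078 g.

24.08 g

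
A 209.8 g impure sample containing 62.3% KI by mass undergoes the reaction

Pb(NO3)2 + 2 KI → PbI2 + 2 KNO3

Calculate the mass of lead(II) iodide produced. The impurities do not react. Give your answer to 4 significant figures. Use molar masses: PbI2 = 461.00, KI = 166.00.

181.5 g

Mass of pure KI = 209.8 g × 0.623 = 130.71 g.
n(KI) = 130.71 g / 166.00 g/mol = 0.78738 mol.
From the equation the KI:PbI2 mole ratio is 2:1, so n(PbI2) = 0.78738 × 1/2 = 0.39369 mol.
Mass of PbI2 = 0.39369 mol × 461.00 g/mol = 181.49 g.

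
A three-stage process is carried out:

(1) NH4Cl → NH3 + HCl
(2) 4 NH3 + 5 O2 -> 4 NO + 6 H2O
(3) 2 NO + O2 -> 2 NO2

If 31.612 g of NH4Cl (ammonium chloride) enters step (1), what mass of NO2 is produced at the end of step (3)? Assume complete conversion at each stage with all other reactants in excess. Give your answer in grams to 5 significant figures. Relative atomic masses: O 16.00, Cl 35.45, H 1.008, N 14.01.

27.190 g

M(NH4Cl) = 14.01 + 4(1.008) + 35.45 = 53.492 g/mol.
M(NO2) = 14.01 + 2(16.00) = 46.01 g/mol.
n(NH4Cl) = 31.612 / 53.492 = 0.590967 mol.
Reaction (1): NH4Cl→NH3 ratio 1:1 ⇒ n(NH3) = 0.590967 mol.
Reaction (2): NH3→NO ratio 4:4 ⇒ n(NO) = 0.590967 mol.
Reaction (3): NO→NO2 ratio 2:2 ⇒ n(NO2) = 0.590967 mol.
Mass of NO2 = 0.590967 × 46.01 = 27.1904 g.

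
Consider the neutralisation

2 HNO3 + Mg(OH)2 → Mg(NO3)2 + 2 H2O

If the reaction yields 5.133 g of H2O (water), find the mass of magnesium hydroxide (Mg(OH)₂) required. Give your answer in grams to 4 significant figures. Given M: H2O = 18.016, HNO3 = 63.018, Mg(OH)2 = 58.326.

n(H2O) = 5.1330 g / 18.016 g/mol = 0.28491 mol.
From the equation the H2O:Mg(OH)2 mole ratio is 2:1, so n(Mg(OH)2) = 0.28491 × 1/2 = 0.14246 mol.
Mass of Mg(OH)2 = 0.14246 mol × 58.326 g/mol = 8.3089 g.

8.309 g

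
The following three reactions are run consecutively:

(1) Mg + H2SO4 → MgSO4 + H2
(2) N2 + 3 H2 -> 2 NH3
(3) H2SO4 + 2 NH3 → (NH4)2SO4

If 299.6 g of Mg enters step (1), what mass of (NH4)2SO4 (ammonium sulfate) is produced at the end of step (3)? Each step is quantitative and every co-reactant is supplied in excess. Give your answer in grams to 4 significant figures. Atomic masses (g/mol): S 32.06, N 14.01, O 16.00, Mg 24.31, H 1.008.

542.9 g

M(Mg) = 24.31 g/mol.
M((NH4)2SO4) = 2(14.01) + 8(1.008) + 32.06 + 4(16.00) = 132.144 g/mol.
n(Mg) = 299.6 / 24.31 = 12.324 mol.
Reaction (1): Mg→H2 ratio 1:1 ⇒ n(H2) = 12.324 mol.
Reaction (2): H2→NH3 ratio 3:2 ⇒ n(NH3) = 8.2161 mol.
Reaction (3): NH3→(NH4)2SO4 ratio 2:1 ⇒ n((NH4)2SO4) = 4.1080 mol.
Mass of (NH4)2SO4 = 4.1080 × 132.144 = 542.85 g.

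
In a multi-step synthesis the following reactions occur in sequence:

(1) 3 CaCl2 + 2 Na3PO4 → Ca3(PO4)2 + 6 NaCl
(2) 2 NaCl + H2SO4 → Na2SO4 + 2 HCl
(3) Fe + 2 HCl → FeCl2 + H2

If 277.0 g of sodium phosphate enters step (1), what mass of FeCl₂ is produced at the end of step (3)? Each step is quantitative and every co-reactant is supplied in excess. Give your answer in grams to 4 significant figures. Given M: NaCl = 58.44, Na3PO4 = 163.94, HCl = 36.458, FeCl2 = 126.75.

n(Na3PO4) = 277.0 / 163.94 = 1.6896 mol.
Reaction (1): Na3PO4→NaCl ratio 2:6 ⇒ n(NaCl) = 5.0689 mol.
Reaction (2): NaCl→HCl ratio 2:2 ⇒ n(HCl) = 5.0689 mol.
Reaction (3): HCl→FeCl2 ratio 2:1 ⇒ n(FeCl2) = 2.5345 mol.
Mass of FeCl2 = 2.5345 × 126.75 = 321.24 g.

321.2 g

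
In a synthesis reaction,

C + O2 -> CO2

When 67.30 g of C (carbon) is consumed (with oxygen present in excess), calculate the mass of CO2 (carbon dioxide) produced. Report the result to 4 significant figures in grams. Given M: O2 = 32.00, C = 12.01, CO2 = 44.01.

246.6 g

n(C) = 67.300 g / 12.01 g/mol = 5.6037 mol.
From the equation the C:CO2 mole ratio is 1:1, so n(CO2) = 5.6037 × 1/1 = 5.6037 mol.
Mass of CO2 = 5.6037 mol × 44.01 g/mol = 246.62 g.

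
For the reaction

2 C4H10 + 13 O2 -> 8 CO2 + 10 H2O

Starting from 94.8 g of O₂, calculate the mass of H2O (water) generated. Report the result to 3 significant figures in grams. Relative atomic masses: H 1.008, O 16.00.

M(O2) = 2(16.00) = 32.00 g/mol.
M(H2O) = 2(1.008) + 16.00 = 18.016 g/mol.
n(O2) = 94.80 g / 32.00 g/mol = 2.962 mol.
From the equation the O2:H2O mole ratio is 13:10, so n(H2O) = 2.962 × 10/13 = 2.279 mol.
Mass of H2O = 2.279 mol × 18.016 g/mol = 41.06 g.

41.1 g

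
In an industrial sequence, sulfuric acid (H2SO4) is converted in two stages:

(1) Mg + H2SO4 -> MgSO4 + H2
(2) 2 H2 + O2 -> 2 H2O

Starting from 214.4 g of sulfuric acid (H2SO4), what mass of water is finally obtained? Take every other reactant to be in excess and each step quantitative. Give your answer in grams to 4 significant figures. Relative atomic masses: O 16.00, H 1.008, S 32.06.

39.38 g

M(H2SO4) = 2(1.008) + 32.06 + 4(16.00) = 98.076 g/mol.
M(H2O) = 2(1.008) + 16.00 = 18.016 g/mol.
n(H2SO4) = 214.40 / 98.076 = 2.1861 mol.
Step 1 gives a 1:1 ratio of H2SO4 to H2, so n(H2) = 2.1861 mol.
In step 2 the H2:H2O ratio is 2:2, so n(H2O) = 2.1861 mol.
Mass of H2O = 2.1861 × 18.016 = 39.384 g.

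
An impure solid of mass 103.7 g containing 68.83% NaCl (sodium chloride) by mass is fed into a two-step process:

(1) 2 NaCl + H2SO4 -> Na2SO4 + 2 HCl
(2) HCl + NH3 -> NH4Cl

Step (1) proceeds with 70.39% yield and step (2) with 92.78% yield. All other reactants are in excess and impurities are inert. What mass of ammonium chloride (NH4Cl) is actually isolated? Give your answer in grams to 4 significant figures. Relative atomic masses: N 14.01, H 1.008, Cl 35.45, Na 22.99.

Pure NaCl = 103.7 × 0.6883 = 71.377 g.
M(NaCl) = 22.99 + 35.45 = 58.44 g/mol.
M(NH4Cl) = 14.01 + 4(1.008) + 35.45 = 53.492 g/mol.
n(NaCl) = 71.377 / 58.44 = 1.2214 mol.
Step 1 (NaCl:HCl = 2:2): theoretical n(HCl) = 1.2214 mol; at 70.39% yield, n(HCl) = 0.85972 mol.
Step 2 (HCl:NH4Cl = 1:1): theoretical n(NH4Cl) = 0.85972 mol, so theoretical mass = 0.85972 × 53.492 = 45.988 g.
At 92.78% yield, actual mass of NH4Cl = 45.988 × 0.9278 = 42.668 g.

42.67 g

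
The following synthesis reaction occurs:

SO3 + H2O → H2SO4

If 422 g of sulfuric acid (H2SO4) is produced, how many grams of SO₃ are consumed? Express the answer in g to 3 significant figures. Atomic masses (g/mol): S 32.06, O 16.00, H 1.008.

344 g

M(H2SO4) = 2(1.008) + 32.06 + 4(16.00) = 98.076 g/mol.
M(SO3) = 32.06 + 3(16.00) = 80.06 g/mol.
n(H2SO4) = 422.0 g / 98.076 g/mol = 4.303 mol.
From the equation the H2SO4:SO3 mole ratio is 1:1, so n(SO3) = 4.303 × 1/1 = 4.303 mol.
Mass of SO3 = 4.303 mol × 80.06 g/mol = 344.5 g.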